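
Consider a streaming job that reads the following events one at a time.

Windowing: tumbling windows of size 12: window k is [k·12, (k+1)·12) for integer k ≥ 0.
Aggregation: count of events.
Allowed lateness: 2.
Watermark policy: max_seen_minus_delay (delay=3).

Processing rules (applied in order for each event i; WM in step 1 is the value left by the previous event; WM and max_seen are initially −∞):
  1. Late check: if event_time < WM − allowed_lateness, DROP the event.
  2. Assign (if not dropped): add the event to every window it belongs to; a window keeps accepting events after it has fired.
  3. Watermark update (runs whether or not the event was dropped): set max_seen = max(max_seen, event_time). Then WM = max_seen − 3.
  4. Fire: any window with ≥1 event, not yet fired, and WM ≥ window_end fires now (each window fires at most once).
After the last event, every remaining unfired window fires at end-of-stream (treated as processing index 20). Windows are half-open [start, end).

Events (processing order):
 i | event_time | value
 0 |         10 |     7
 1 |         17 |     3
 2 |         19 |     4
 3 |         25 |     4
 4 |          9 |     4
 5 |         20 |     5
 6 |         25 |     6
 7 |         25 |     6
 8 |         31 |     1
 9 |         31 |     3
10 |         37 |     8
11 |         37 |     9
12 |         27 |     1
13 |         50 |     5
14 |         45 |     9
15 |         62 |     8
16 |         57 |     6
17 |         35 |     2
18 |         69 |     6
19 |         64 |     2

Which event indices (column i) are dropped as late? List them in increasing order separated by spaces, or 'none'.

i=0 t=10 v=7: → [0,12); WM=7
i=1 t=17 v=3: → [12,24); WM=14; [0,12) fires=1
i=2 t=19 v=4: → [12,24); WM=16
i=3 t=25 v=4: → [24,36); WM=22
i=4 t=9 v=4: DROP (t<22-2); WM=22
i=5 t=20 v=5: → [12,24); WM=22
i=6 t=25 v=6: → [24,36); WM=22
i=7 t=25 v=6: → [24,36); WM=22
i=8 t=31 v=1: → [24,36); WM=28; [12,24) fires=3
i=9 t=31 v=3: → [24,36); WM=28
i=10 t=37 v=8: → [36,48); WM=34
i=11 t=37 v=9: → [36,48); WM=34
i=12 t=27 v=1: DROP (t<34-2); WM=34
i=13 t=50 v=5: → [48,60); WM=47; [24,36) fires=5
i=14 t=45 v=9: → [36,48); WM=47
i=15 t=62 v=8: → [60,72); WM=59; [36,48) fires=3
i=16 t=57 v=6: → [48,60); WM=59
i=17 t=35 v=2: DROP (t<59-2); WM=59
i=18 t=69 v=6: → [60,72); WM=66; [48,60) fires=2
i=19 t=64 v=2: → [60,72); WM=66

4 12 17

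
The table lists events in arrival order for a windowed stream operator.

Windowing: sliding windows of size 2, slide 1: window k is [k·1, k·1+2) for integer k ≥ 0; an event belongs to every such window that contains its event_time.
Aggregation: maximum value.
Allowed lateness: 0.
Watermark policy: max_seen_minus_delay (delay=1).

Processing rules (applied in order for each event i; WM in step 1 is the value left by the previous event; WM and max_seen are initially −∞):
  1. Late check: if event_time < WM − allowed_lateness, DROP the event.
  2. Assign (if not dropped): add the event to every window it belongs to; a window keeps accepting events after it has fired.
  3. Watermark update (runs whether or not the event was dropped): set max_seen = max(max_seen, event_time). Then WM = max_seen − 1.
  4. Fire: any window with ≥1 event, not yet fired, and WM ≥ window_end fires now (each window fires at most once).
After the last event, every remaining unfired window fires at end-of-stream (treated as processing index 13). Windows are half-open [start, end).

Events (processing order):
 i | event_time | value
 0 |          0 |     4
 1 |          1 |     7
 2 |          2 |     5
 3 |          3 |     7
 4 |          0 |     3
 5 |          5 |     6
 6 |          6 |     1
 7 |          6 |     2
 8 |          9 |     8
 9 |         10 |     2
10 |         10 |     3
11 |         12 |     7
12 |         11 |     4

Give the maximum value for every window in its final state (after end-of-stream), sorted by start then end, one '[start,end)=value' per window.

i=0 t=0 v=4: → [0,2); WM=-1
i=1 t=1 v=7: → [1,3),[0,2); WM=0
i=2 t=2 v=5: → [2,4),[1,3); WM=1
i=3 t=3 v=7: → [3,5),[2,4); WM=2; [0,2) fires=7
i=4 t=0 v=3: DROP (t<2-0); WM=2
i=5 t=5 v=6: → [5,7),[4,6); WM=4; [1,3) fires=7 [2,4) fires=7
i=6 t=6 v=1: → [6,8),[5,7); WM=5; [3,5) fires=7
i=7 t=6 v=2: → [6,8),[5,7); WM=5
i=8 t=9 v=8: → [9,11),[8,10); WM=8; [4,6) fires=6 [5,7) fires=6 [6,8) fires=2
i=9 t=10 v=2: → [10,12),[9,11); WM=9
i=10 t=10 v=3: → [10,12),[9,11); WM=9
i=11 t=12 v=7: → [12,14),[11,13); WM=11; [8,10) fires=8 [9,11) fires=8
i=12 t=11 v=4: → [11,13),[10,12); WM=11

[0,2)=7 [1,3)=7 [2,4)=7 [3,5)=7 [4,6)=6 [5,7)=6 [6,8)=2 [8,10)=8 [9,11)=8 [10,12)=4 [11,13)=7 [12,14)=7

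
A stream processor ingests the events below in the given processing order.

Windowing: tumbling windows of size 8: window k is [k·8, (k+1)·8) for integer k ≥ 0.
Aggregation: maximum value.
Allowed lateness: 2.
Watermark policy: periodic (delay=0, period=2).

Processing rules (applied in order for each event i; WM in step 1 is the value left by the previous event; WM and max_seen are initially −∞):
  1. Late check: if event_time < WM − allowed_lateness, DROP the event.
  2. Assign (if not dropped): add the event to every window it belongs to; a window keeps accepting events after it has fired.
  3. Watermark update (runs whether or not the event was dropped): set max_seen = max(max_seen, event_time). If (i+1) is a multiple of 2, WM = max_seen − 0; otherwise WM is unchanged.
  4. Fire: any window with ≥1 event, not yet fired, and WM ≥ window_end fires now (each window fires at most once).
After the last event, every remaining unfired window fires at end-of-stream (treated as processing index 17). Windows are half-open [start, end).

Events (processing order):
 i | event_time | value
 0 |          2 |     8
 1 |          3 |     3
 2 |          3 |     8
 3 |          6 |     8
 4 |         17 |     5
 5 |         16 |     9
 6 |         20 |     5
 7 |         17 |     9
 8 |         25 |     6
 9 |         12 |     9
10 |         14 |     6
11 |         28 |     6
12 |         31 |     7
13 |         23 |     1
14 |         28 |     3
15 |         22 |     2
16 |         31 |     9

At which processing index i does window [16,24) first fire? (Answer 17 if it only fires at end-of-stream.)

9

i=0 t=2 v=8: → [0,8); WM=−∞
i=1 t=3 v=3: → [0,8); WM=3
i=2 t=3 v=8: → [0,8); WM=3
i=3 t=6 v=8: → [0,8); WM=6
i=4 t=17 v=5: → [16,24); WM=6
i=5 t=16 v=9: → [16,24); WM=17; [0,8) fires=8
i=6 t=20 v=5: → [16,24); WM=17
i=7 t=17 v=9: → [16,24); WM=20
i=8 t=25 v=6: → [24,32); WM=20
i=9 t=12 v=9: DROP (t<20-2); WM=25; [16,24) fires=9
i=10 t=14 v=6: DROP (t<25-2); WM=25
i=11 t=28 v=6: → [24,32); WM=28
i=12 t=31 v=7: → [24,32); WM=28
i=13 t=23 v=1: DROP (t<28-2); WM=31
i=14 t=28 v=3: DROP (t<31-2); WM=31
i=15 t=22 v=2: DROP (t<31-2); WM=31
i=16 t=31 v=9: → [24,32); WM=31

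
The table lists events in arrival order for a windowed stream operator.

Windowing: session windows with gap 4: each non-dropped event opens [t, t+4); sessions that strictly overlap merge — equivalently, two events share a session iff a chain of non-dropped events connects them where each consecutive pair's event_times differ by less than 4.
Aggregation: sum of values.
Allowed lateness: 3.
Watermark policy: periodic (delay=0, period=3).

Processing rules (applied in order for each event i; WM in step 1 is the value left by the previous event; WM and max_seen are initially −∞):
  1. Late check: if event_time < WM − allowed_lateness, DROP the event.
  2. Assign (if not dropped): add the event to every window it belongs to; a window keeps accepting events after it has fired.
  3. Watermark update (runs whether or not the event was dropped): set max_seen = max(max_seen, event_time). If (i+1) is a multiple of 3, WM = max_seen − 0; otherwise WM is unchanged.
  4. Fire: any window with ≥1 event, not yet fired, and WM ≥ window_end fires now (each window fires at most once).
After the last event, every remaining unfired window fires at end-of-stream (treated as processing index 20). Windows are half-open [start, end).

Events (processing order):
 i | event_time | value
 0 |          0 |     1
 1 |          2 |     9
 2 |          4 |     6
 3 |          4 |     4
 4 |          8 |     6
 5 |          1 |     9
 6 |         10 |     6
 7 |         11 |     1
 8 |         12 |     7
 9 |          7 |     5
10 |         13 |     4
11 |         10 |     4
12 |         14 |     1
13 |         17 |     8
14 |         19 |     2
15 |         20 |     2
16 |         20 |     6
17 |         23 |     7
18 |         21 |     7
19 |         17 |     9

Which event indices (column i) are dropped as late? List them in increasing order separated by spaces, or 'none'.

i=0 t=0 v=1: → [0,4); WM=−∞
i=1 t=2 v=9: → [0,6); WM=−∞
i=2 t=4 v=6: → [0,8); WM=4
i=3 t=4 v=4: → [0,8); WM=4
i=4 t=8 v=6: → [8,12); WM=4
i=5 t=1 v=9: → [0,8); WM=8
i=6 t=10 v=6: → [8,14); WM=8
i=7 t=11 v=1: → [8,15); WM=8
i=8 t=12 v=7: → [8,16); WM=12
i=9 t=7 v=5: DROP (t<12-3); WM=12
i=10 t=13 v=4: → [8,17); WM=12
i=11 t=10 v=4: → [8,17); WM=13
i=12 t=14 v=1: → [8,18); WM=13
i=13 t=17 v=8: → [8,21); WM=13
i=14 t=19 v=2: → [8,23); WM=19
i=15 t=20 v=2: → [8,24); WM=19
i=16 t=20 v=6: → [8,24); WM=19
i=17 t=23 v=7: → [8,27); WM=23
i=18 t=21 v=7: → [8,27); WM=23
i=19 t=17 v=9: DROP (t<23-3); WM=23

9 19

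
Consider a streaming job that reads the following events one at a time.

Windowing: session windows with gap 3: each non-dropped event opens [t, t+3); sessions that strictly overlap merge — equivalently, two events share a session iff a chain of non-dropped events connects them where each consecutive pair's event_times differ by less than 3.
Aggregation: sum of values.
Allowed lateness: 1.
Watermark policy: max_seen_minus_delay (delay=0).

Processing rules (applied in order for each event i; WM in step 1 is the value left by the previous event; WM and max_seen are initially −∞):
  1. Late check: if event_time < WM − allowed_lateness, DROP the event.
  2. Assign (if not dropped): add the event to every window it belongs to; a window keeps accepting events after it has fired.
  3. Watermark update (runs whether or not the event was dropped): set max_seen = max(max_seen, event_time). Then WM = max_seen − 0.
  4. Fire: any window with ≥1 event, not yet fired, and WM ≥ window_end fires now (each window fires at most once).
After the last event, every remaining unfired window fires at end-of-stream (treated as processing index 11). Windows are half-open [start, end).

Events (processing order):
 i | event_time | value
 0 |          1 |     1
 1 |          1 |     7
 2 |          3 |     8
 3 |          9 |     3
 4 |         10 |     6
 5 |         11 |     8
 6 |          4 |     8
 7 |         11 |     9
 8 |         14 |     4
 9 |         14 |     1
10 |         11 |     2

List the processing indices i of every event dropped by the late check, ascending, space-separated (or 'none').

6 10

i=0 t=1 v=1: → [1,4); WM=1
i=1 t=1 v=7: → [1,4); WM=1
i=2 t=3 v=8: → [1,6); WM=3
i=3 t=9 v=3: → [9,12); WM=9
i=4 t=10 v=6: → [9,13); WM=10
i=5 t=11 v=8: → [9,14); WM=11
i=6 t=4 v=8: DROP (t<11-1); WM=11
i=7 t=11 v=9: → [9,14); WM=11
i=8 t=14 v=4: → [14,17); WM=14
i=9 t=14 v=1: → [14,17); WM=14
i=10 t=11 v=2: DROP (t<14-1); WM=14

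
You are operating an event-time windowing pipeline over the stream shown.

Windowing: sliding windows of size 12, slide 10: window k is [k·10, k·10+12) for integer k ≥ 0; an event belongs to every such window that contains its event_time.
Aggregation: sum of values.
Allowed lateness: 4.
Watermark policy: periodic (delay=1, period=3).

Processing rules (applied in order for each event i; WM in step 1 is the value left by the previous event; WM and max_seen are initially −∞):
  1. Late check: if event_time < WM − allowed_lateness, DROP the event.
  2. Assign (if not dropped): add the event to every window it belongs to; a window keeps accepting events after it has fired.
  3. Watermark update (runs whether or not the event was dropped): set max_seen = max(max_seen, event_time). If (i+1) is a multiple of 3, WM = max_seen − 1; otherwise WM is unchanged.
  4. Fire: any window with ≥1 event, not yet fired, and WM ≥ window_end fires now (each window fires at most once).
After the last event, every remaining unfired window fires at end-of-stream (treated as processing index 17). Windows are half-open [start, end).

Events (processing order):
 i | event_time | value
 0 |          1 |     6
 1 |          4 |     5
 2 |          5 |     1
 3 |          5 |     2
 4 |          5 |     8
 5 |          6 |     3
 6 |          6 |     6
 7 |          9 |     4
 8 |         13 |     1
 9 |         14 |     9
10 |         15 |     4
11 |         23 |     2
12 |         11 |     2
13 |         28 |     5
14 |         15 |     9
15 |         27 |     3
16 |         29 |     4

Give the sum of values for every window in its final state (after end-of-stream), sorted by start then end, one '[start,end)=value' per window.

i=0 t=1 v=6: → [0,12); WM=−∞
i=1 t=4 v=5: → [0,12); WM=−∞
i=2 t=5 v=1: → [0,12); WM=4
i=3 t=5 v=2: → [0,12); WM=4
i=4 t=5 v=8: → [0,12); WM=4
i=5 t=6 v=3: → [0,12); WM=5
i=6 t=6 v=6: → [0,12); WM=5
i=7 t=9 v=4: → [0,12); WM=5
i=8 t=13 v=1: → [10,22); WM=12; [0,12) fires=35
i=9 t=14 v=9: → [10,22); WM=12
i=10 t=15 v=4: → [10,22); WM=12
i=11 t=23 v=2: → [20,32); WM=22; [10,22) fires=14
i=12 t=11 v=2: DROP (t<22-4); WM=22
i=13 t=28 v=5: → [20,32); WM=22
i=14 t=15 v=9: DROP (t<22-4); WM=27
i=15 t=27 v=3: → [20,32); WM=27
i=16 t=29 v=4: → [20,32); WM=27

[0,12)=35 [10,22)=14 [20,32)=14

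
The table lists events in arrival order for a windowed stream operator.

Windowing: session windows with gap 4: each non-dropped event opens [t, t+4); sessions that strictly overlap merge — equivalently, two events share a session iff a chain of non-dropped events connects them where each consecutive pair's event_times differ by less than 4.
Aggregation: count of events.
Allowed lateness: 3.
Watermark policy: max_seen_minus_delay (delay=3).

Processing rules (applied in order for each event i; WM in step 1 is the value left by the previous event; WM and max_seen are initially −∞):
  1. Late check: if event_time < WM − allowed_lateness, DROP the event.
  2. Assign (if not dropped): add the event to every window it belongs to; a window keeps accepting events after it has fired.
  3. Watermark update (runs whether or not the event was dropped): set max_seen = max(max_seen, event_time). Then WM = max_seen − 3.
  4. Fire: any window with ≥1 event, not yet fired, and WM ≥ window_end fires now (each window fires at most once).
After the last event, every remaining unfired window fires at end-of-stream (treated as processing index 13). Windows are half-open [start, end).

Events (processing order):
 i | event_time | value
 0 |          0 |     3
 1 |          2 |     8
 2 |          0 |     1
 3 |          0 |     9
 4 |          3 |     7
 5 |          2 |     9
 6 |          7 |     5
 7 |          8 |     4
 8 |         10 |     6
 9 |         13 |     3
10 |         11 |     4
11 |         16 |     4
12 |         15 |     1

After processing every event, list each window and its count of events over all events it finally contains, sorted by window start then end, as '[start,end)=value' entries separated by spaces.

[0,7)=6 [7,20)=7

i=0 t=0 v=3: → [0,4); WM=-3
i=1 t=2 v=8: → [0,6); WM=-1
i=2 t=0 v=1: → [0,6); WM=-1
i=3 t=0 v=9: → [0,6); WM=-1
i=4 t=3 v=7: → [0,7); WM=0
i=5 t=2 v=9: → [0,7); WM=0
i=6 t=7 v=5: → [7,11); WM=4
i=7 t=8 v=4: → [7,12); WM=5
i=8 t=10 v=6: → [7,14); WM=7
i=9 t=13 v=3: → [7,17); WM=10
i=10 t=11 v=4: → [7,17); WM=10
i=11 t=16 v=4: → [7,20); WM=13
i=12 t=15 v=1: → [7,20); WM=13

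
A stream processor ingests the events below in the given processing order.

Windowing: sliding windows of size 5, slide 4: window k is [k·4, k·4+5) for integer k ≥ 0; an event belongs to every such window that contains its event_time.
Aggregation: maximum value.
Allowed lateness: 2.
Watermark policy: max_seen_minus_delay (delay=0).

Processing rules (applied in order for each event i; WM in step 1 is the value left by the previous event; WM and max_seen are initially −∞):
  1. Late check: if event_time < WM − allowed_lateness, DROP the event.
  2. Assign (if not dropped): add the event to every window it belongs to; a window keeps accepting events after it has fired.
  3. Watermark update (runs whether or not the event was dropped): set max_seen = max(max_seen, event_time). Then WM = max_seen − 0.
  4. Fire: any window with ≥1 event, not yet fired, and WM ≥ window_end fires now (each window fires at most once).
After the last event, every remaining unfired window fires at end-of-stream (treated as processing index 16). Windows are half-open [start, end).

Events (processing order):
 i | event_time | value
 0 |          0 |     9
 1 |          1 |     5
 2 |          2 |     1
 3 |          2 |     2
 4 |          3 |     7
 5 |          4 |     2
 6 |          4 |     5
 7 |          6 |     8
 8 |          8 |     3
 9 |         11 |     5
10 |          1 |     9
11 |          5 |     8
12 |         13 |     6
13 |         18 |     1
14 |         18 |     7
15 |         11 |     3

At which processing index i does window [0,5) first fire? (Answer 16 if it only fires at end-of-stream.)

i=0 t=0 v=9: → [0,5); WM=0
i=1 t=1 v=5: → [0,5); WM=1
i=2 t=2 v=1: → [0,5); WM=2
i=3 t=2 v=2: → [0,5); WM=2
i=4 t=3 v=7: → [0,5); WM=3
i=5 t=4 v=2: → [4,9),[0,5); WM=4
i=6 t=4 v=5: → [4,9),[0,5); WM=4
i=7 t=6 v=8: → [4,9); WM=6; [0,5) fires=9
i=8 t=8 v=3: → [8,13),[4,9); WM=8
i=9 t=11 v=5: → [8,13); WM=11; [4,9) fires=8
i=10 t=1 v=9: DROP (t<11-2); WM=11
i=11 t=5 v=8: DROP (t<11-2); WM=11
i=12 t=13 v=6: → [12,17); WM=13; [8,13) fires=5
i=13 t=18 v=1: → [16,21); WM=18; [12,17) fires=6
i=14 t=18 v=7: → [16,21); WM=18
i=15 t=11 v=3: DROP (t<18-2); WM=18

7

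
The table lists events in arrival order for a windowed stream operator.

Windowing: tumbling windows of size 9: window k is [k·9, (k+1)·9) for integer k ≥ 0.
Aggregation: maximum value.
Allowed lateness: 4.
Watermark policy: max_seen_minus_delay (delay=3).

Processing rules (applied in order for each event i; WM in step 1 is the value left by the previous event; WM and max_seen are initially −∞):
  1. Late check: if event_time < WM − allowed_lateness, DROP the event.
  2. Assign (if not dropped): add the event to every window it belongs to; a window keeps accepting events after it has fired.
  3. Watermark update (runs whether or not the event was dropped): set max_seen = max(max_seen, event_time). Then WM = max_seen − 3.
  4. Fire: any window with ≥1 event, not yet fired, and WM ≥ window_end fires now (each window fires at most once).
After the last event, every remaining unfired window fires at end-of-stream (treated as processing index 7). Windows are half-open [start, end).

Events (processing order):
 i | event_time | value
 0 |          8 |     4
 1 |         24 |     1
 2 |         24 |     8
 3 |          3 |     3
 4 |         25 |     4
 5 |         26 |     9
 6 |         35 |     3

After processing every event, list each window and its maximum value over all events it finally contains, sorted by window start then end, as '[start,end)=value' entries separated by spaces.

i=0 t=8 v=4: → [0,9); WM=5
i=1 t=24 v=1: → [18,27); WM=21; [0,9) fires=4
i=2 t=24 v=8: → [18,27); WM=21
i=3 t=3 v=3: DROP (t<21-4); WM=21
i=4 t=25 v=4: → [18,27); WM=22
i=5 t=26 v=9: → [18,27); WM=23
i=6 t=35 v=3: → [27,36); WM=32; [18,27) fires=9

[0,9)=4 [18,27)=9 [27,36)=3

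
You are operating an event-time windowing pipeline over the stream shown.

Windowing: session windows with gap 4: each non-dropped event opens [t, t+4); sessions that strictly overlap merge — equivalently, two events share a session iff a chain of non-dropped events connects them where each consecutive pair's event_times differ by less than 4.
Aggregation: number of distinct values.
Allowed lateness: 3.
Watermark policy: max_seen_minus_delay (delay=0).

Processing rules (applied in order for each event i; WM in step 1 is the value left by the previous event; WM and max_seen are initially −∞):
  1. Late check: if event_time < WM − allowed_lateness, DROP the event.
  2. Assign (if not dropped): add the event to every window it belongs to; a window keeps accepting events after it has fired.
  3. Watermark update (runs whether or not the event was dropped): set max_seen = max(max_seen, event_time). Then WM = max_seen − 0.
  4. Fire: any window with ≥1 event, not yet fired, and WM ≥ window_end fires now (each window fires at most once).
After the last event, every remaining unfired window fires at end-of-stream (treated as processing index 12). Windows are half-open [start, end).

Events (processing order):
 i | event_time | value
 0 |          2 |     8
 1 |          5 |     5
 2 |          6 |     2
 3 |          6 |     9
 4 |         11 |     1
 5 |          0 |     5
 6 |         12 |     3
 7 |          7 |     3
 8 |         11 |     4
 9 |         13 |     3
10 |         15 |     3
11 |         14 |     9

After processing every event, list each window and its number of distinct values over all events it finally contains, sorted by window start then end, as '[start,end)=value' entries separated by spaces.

[2,10)=4 [11,19)=4

i=0 t=2 v=8: → [2,6); WM=2
i=1 t=5 v=5: → [2,9); WM=5
i=2 t=6 v=2: → [2,10); WM=6
i=3 t=6 v=9: → [2,10); WM=6
i=4 t=11 v=1: → [11,15); WM=11
i=5 t=0 v=5: DROP (t<11-3); WM=11
i=6 t=12 v=3: → [11,16); WM=12
i=7 t=7 v=3: DROP (t<12-3); WM=12
i=8 t=11 v=4: → [11,16); WM=12
i=9 t=13 v=3: → [11,17); WM=13
i=10 t=15 v=3: → [11,19); WM=15
i=11 t=14 v=9: → [11,19); WM=15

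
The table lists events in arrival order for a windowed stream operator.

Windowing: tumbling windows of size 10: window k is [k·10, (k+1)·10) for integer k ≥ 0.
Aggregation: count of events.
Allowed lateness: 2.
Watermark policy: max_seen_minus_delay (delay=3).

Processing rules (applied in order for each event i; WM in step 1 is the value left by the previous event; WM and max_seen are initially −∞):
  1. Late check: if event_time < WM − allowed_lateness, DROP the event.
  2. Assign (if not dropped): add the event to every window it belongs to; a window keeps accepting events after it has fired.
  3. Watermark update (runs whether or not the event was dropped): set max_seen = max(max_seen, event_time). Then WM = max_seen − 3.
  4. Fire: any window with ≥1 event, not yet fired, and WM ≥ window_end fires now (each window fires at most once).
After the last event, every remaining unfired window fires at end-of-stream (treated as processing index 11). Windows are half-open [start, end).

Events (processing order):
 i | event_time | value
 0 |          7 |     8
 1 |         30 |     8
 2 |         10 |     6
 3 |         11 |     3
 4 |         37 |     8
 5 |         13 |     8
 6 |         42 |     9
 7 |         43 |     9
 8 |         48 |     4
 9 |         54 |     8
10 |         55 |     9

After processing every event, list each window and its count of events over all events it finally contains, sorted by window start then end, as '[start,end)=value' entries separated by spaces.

[0,10)=1 [30,40)=2 [40,50)=3 [50,60)=2

i=0 t=7 v=8: → [0,10); WM=4
i=1 t=30 v=8: → [30,40); WM=27; [0,10) fires=1
i=2 t=10 v=6: DROP (t<27-2); WM=27
i=3 t=11 v=3: DROP (t<27-2); WM=27
i=4 t=37 v=8: → [30,40); WM=34
i=5 t=13 v=8: DROP (t<34-2); WM=34
i=6 t=42 v=9: → [40,50); WM=39
i=7 t=43 v=9: → [40,50); WM=40; [30,40) fires=2
i=8 t=48 v=4: → [40,50); WM=45
i=9 t=54 v=8: → [50,60); WM=51; [40,50) fires=3
i=10 t=55 v=9: → [50,60); WM=52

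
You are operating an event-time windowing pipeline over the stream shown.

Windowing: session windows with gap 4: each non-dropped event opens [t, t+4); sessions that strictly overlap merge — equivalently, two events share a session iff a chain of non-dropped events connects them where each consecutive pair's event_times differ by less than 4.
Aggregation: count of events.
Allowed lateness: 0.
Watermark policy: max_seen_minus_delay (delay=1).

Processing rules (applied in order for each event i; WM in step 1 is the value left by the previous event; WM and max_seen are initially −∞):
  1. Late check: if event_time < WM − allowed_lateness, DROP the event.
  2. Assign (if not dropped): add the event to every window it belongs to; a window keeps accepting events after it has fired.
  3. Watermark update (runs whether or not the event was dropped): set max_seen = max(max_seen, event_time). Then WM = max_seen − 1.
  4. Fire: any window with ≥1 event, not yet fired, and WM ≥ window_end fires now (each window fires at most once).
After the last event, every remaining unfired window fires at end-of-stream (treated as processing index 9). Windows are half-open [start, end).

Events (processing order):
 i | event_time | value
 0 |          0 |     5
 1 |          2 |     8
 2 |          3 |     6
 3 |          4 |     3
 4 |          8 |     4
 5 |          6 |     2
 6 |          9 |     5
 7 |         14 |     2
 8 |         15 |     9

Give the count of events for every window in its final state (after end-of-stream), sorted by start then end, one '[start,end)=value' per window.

i=0 t=0 v=5: → [0,4); WM=-1
i=1 t=2 v=8: → [0,6); WM=1
i=2 t=3 v=6: → [0,7); WM=2
i=3 t=4 v=3: → [0,8); WM=3
i=4 t=8 v=4: → [8,12); WM=7
i=5 t=6 v=2: DROP (t<7-0); WM=7
i=6 t=9 v=5: → [8,13); WM=8
i=7 t=14 v=2: → [14,18); WM=13
i=8 t=15 v=9: → [14,19); WM=14

[0,8)=4 [8,13)=2 [14,19)=2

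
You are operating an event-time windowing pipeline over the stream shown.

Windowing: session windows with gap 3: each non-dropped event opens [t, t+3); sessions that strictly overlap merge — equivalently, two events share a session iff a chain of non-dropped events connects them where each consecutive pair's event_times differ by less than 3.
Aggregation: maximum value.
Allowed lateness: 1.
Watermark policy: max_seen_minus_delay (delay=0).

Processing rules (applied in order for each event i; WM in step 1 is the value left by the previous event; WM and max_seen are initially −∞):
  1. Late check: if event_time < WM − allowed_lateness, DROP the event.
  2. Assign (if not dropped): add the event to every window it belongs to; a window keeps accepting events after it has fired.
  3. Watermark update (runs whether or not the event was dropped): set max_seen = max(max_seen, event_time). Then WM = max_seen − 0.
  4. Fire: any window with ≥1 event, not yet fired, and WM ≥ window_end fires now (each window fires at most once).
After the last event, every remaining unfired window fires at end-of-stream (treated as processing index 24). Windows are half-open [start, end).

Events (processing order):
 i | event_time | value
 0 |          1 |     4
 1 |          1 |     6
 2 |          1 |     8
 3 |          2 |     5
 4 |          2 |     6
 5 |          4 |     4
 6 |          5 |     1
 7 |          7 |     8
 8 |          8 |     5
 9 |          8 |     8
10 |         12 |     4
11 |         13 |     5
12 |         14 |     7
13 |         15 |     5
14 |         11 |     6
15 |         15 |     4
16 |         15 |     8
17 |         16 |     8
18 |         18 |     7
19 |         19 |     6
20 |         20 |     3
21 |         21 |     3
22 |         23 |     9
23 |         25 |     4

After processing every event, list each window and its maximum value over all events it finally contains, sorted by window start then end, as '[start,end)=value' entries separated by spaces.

[1,11)=8 [12,28)=9

i=0 t=1 v=4: → [1,4); WM=1
i=1 t=1 v=6: → [1,4); WM=1
i=2 t=1 v=8: → [1,4); WM=1
i=3 t=2 v=5: → [1,5); WM=2
i=4 t=2 v=6: → [1,5); WM=2
i=5 t=4 v=4: → [1,7); WM=4
i=6 t=5 v=1: → [1,8); WM=5
i=7 t=7 v=8: → [1,10); WM=7
i=8 t=8 v=5: → [1,11); WM=8
i=9 t=8 v=8: → [1,11); WM=8
i=10 t=12 v=4: → [12,15); WM=12
i=11 t=13 v=5: → [12,16); WM=13
i=12 t=14 v=7: → [12,17); WM=14
i=13 t=15 v=5: → [12,18); WM=15
i=14 t=11 v=6: DROP (t<15-1); WM=15
i=15 t=15 v=4: → [12,18); WM=15
i=16 t=15 v=8: → [12,18); WM=15
i=17 t=16 v=8: → [12,19); WM=16
i=18 t=18 v=7: → [12,21); WM=18
i=19 t=19 v=6: → [12,22); WM=19
i=20 t=20 v=3: → [12,23); WM=20
i=21 t=21 v=3: → [12,24); WM=21
i=22 t=23 v=9: → [12,26); WM=23
i=23 t=25 v=4: → [12,28); WM=25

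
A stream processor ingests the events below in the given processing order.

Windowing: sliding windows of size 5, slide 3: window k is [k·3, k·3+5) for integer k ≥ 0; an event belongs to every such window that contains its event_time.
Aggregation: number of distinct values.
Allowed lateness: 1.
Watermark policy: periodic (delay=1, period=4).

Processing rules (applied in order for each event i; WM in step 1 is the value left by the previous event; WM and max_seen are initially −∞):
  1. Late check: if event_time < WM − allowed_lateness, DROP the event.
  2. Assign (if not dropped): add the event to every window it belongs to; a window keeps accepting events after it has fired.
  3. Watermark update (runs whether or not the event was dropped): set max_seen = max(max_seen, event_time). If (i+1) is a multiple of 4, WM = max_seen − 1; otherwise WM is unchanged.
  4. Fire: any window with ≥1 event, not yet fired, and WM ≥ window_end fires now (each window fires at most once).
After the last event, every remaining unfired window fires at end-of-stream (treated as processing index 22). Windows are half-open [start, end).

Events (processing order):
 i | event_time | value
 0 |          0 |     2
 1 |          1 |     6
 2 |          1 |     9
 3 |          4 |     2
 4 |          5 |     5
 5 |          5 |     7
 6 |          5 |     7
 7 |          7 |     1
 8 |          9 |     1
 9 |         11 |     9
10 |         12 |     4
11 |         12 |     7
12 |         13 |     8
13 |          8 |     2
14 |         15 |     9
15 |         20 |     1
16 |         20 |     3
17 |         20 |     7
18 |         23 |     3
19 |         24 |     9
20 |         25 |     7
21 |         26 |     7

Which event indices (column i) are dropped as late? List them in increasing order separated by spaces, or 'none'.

i=0 t=0 v=2: → [0,5); WM=−∞
i=1 t=1 v=6: → [0,5); WM=−∞
i=2 t=1 v=9: → [0,5); WM=−∞
i=3 t=4 v=2: → [3,8),[0,5); WM=3
i=4 t=5 v=5: → [3,8); WM=3
i=5 t=5 v=7: → [3,8); WM=3
i=6 t=5 v=7: → [3,8); WM=3
i=7 t=7 v=1: → [6,11),[3,8); WM=6; [0,5) fires=3
i=8 t=9 v=1: → [9,14),[6,11); WM=6
i=9 t=11 v=9: → [9,14); WM=6
i=10 t=12 v=4: → [12,17),[9,14); WM=6
i=11 t=12 v=7: → [12,17),[9,14); WM=11; [3,8) fires=4 [6,11) fires=1
i=12 t=13 v=8: → [12,17),[9,14); WM=11
i=13 t=8 v=2: DROP (t<11-1); WM=11
i=14 t=15 v=9: → [15,20),[12,17); WM=11
i=15 t=20 v=1: → [18,23); WM=19; [9,14) fires=5 [12,17) fires=4
i=16 t=20 v=3: → [18,23); WM=19
i=17 t=20 v=7: → [18,23); WM=19
i=18 t=23 v=3: → [21,26); WM=19
i=19 t=24 v=9: → [24,29),[21,26); WM=23; [15,20) fires=1 [18,23) fires=3
i=20 t=25 v=7: → [24,29),[21,26); WM=23
i=21 t=26 v=7: → [24,29); WM=23

13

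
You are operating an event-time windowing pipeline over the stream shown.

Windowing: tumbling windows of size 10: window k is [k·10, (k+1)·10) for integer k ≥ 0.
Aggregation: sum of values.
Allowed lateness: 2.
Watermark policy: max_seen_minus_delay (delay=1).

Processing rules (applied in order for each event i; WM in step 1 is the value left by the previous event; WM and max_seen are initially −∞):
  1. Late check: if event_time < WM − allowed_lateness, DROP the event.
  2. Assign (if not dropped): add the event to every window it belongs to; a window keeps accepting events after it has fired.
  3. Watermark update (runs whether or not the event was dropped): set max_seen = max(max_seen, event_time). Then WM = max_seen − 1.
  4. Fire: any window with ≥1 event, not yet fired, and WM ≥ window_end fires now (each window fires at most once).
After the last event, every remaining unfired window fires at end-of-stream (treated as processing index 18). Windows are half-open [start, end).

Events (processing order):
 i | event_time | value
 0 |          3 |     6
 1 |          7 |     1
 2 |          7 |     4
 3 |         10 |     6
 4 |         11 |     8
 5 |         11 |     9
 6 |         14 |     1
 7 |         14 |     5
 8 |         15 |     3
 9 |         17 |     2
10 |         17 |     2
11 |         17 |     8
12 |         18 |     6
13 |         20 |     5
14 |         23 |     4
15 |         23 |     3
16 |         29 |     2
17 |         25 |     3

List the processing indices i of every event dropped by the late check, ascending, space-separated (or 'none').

i=0 t=3 v=6: → [0,10); WM=2
i=1 t=7 v=1: → [0,10); WM=6
i=2 t=7 v=4: → [0,10); WM=6
i=3 t=10 v=6: → [10,20); WM=9
i=4 t=11 v=8: → [10,20); WM=10; [0,10) fires=11
i=5 t=11 v=9: → [10,20); WM=10
i=6 t=14 v=1: → [10,20); WM=13
i=7 t=14 v=5: → [10,20); WM=13
i=8 t=15 v=3: → [10,20); WM=14
i=9 t=17 v=2: → [10,20); WM=16
i=10 t=17 v=2: → [10,20); WM=16
i=11 t=17 v=8: → [10,20); WM=16
i=12 t=18 v=6: → [10,20); WM=17
i=13 t=20 v=5: → [20,30); WM=19
i=14 t=23 v=4: → [20,30); WM=22; [10,20) fires=50
i=15 t=23 v=3: → [20,30); WM=22
i=16 t=29 v=2: → [20,30); WM=28
i=17 t=25 v=3: DROP (t<28-2); WM=28

17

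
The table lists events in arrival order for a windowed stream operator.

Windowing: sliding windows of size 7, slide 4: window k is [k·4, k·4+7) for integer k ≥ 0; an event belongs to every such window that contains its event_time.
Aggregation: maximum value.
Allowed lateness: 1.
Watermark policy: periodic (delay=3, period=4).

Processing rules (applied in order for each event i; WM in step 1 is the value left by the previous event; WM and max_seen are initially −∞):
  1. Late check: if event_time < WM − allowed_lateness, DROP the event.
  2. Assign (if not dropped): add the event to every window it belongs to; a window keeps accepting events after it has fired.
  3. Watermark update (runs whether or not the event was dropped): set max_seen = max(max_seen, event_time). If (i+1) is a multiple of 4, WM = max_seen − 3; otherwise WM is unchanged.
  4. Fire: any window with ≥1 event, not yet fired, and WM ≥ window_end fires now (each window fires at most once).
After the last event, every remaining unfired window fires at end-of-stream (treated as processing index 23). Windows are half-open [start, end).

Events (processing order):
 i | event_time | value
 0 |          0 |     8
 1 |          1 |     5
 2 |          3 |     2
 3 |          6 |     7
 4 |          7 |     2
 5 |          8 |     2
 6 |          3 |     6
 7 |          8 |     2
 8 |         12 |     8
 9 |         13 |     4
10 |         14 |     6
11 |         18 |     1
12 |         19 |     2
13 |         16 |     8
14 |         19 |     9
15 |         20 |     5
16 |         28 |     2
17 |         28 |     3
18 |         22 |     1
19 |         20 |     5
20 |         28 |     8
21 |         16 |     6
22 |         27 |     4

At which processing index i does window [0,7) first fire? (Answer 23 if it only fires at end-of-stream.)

11

i=0 t=0 v=8: → [0,7); WM=−∞
i=1 t=1 v=5: → [0,7); WM=−∞
i=2 t=3 v=2: → [0,7); WM=−∞
i=3 t=6 v=7: → [4,11),[0,7); WM=3
i=4 t=7 v=2: → [4,11); WM=3
i=5 t=8 v=2: → [8,15),[4,11); WM=3
i=6 t=3 v=6: → [0,7); WM=3
i=7 t=8 v=2: → [8,15),[4,11); WM=5
i=8 t=12 v=8: → [12,19),[8,15); WM=5
i=9 t=13 v=4: → [12,19),[8,15); WM=5
i=10 t=14 v=6: → [12,19),[8,15); WM=5
i=11 t=18 v=1: → [16,23),[12,19); WM=15; [0,7) fires=8 [4,11) fires=7 [8,15) fires=8
i=12 t=19 v=2: → [16,23); WM=15
i=13 t=16 v=8: → [16,23),[12,19); WM=15
i=14 t=19 v=9: → [16,23); WM=15
i=15 t=20 v=5: → [20,27),[16,23); WM=17
i=16 t=28 v=2: → [28,35),[24,31); WM=17
i=17 t=28 v=3: → [28,35),[24,31); WM=17
i=18 t=22 v=1: → [20,27),[16,23); WM=17
i=19 t=20 v=5: → [20,27),[16,23); WM=25; [12,19) fires=8 [16,23) fires=9
i=20 t=28 v=8: → [28,35),[24,31); WM=25
i=21 t=16 v=6: DROP (t<25-1); WM=25
i=22 t=27 v=4: → [24,31); WM=25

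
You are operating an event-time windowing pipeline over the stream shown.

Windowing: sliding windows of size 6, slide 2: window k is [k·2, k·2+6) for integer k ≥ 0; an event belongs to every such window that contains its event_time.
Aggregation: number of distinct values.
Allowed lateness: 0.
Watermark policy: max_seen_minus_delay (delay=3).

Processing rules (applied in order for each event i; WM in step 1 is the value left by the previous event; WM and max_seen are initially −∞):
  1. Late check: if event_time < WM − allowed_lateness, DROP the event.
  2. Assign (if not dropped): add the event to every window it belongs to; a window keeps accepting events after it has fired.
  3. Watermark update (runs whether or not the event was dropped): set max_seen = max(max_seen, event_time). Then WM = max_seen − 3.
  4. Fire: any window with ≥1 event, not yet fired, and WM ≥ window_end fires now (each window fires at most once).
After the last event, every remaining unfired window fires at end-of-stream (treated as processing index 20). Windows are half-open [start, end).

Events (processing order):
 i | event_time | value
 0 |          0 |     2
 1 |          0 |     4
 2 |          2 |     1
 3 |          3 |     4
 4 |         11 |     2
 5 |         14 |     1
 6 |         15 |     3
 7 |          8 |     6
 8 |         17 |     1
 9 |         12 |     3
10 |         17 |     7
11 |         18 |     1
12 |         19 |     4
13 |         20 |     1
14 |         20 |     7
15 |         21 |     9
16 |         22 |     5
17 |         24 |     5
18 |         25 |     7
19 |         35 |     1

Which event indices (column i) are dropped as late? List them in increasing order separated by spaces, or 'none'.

i=0 t=0 v=2: → [0,6); WM=-3
i=1 t=0 v=4: → [0,6); WM=-3
i=2 t=2 v=1: → [2,8),[0,6); WM=-1
i=3 t=3 v=4: → [2,8),[0,6); WM=0
i=4 t=11 v=2: → [10,16),[8,14),[6,12); WM=8; [0,6) fires=3 [2,8) fires=2
i=5 t=14 v=1: → [14,20),[12,18),[10,16); WM=11
i=6 t=15 v=3: → [14,20),[12,18),[10,16); WM=12; [6,12) fires=1
i=7 t=8 v=6: DROP (t<12-0); WM=12
i=8 t=17 v=1: → [16,22),[14,20),[12,18); WM=14; [8,14) fires=1
i=9 t=12 v=3: DROP (t<14-0); WM=14
i=10 t=17 v=7: → [16,22),[14,20),[12,18); WM=14
i=11 t=18 v=1: → [18,24),[16,22),[14,20); WM=15
i=12 t=19 v=4: → [18,24),[16,22),[14,20); WM=16; [10,16) fires=3
i=13 t=20 v=1: → [20,26),[18,24),[16,22); WM=17
i=14 t=20 v=7: → [20,26),[18,24),[16,22); WM=17
i=15 t=21 v=9: → [20,26),[18,24),[16,22); WM=18; [12,18) fires=3
i=16 t=22 v=5: → [22,28),[20,26),[18,24); WM=19
i=17 t=24 v=5: → [24,30),[22,28),[20,26); WM=21; [14,20) fires=4
i=18 t=25 v=7: → [24,30),[22,28),[20,26); WM=22; [16,22) fires=4
i=19 t=35 v=1: → [34,40),[32,38),[30,36); WM=32; [18,24) fires=5 [20,26) fires=4 [22,28) fires=2 [24,30) fires=2

7 9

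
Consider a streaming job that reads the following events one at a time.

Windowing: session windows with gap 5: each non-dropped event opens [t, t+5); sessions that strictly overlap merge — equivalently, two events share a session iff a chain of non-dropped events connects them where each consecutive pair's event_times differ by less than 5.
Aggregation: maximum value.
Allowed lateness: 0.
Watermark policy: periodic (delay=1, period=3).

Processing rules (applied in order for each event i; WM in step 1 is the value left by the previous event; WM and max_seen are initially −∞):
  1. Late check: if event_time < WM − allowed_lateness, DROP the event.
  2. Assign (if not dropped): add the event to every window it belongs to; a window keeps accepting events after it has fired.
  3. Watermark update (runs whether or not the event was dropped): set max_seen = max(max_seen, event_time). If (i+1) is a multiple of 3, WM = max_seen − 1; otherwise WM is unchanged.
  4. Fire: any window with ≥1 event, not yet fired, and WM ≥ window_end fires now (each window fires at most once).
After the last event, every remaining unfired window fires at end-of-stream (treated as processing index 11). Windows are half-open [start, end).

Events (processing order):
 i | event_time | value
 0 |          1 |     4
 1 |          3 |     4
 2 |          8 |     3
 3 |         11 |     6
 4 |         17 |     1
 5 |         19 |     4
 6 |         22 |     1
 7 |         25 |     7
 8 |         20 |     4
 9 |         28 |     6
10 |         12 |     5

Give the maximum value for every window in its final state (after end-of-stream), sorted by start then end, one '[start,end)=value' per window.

i=0 t=1 v=4: → [1,6); WM=−∞
i=1 t=3 v=4: → [1,8); WM=−∞
i=2 t=8 v=3: → [8,13); WM=7
i=3 t=11 v=6: → [8,16); WM=7
i=4 t=17 v=1: → [17,22); WM=7
i=5 t=19 v=4: → [17,24); WM=18
i=6 t=22 v=1: → [17,27); WM=18
i=7 t=25 v=7: → [17,30); WM=18
i=8 t=20 v=4: → [17,30); WM=24
i=9 t=28 v=6: → [17,33); WM=24
i=10 t=12 v=5: DROP (t<24-0); WM=24

[1,8)=4 [8,16)=6 [17,33)=7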